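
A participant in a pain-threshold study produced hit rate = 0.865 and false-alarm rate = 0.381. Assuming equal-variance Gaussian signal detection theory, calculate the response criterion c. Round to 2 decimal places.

Φ⁻¹(0.865) = 1.1031, Φ⁻¹(0.381) = -0.3029
c = −½·[z(H) + z(FA)] = −0.5 × (1.1031 + (-0.3029)) = -0.4001

c = -0.40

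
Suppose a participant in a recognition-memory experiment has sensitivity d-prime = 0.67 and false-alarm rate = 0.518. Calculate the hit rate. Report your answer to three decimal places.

hit rate = 0.763

z(false-alarm rate) = z(0.518) = 0.0451
z(H) = z(FA) + d' = 0.0451 + 0.67 = 0.7151
hit rate = Φ(0.7151) = 0.7627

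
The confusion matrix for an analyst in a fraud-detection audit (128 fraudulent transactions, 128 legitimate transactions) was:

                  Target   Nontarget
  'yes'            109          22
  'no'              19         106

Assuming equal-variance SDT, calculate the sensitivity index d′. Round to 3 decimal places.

d′ = 1.990

H = 109/128 = 0.8516
FA = 22/128 = 0.1719
Φ⁻¹(H) = Φ⁻¹(0.8516) = 1.0433
Φ⁻¹(FA) = Φ⁻¹(0.1719) = -0.9467
d' = z(H) − z(FA) = 1.0433 − (-0.9467) = 1.9900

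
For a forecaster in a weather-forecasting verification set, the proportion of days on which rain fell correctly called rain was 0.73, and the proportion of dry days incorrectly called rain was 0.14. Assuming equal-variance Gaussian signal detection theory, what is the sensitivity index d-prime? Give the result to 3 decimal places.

Φ⁻¹(0.73) = 0.6128, Φ⁻¹(0.14) = -1.0803
d' = z(H) − z(FA) = 0.6128 − (-1.0803) = 1.6931

d-prime = 1.693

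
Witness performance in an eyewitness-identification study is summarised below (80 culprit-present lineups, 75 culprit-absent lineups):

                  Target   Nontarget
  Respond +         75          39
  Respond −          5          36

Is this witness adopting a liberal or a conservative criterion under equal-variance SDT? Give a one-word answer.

liberal

z(H) = 1.534, z(FA) = 0.050
c = −½·(z(H) + z(FA)) = -0.792
c < 0 → liberal criterion (biased toward responding “yes”).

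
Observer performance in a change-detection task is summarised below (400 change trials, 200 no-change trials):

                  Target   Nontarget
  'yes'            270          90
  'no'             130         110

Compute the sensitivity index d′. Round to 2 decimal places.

d′ = 0.58

H = 270/400 = 0.6750
FA = 90/200 = 0.4500
Φ⁻¹(H) = Φ⁻¹(0.6750) = 0.4538
Φ⁻¹(FA) = Φ⁻¹(0.4500) = -0.1257
d' = z(H) − z(FA) = 0.4538 − (-0.1257) = 0.5795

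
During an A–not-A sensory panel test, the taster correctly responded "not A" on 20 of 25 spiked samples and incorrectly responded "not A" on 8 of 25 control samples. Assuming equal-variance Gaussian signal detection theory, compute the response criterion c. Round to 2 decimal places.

H = 20/25 = 0.8000
FA = 8/25 = 0.3200
z(0.8000) = 0.842, z(0.3200) = -0.468
c = −½·[z(H) + z(FA)] = −0.5 × (0.842 + (-0.468)) = -0.187

c = -0.19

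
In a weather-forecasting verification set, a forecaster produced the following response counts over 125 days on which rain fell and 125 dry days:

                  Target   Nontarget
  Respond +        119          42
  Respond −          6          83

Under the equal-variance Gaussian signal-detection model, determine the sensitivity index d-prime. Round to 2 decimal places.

d-prime = 2.09

H = 119/125 = 0.9520
FA = 42/125 = 0.3360
z(H) = z(0.9520) = 1.6646
z(FA) = z(0.3360) = -0.4234
d' = z(H) − z(FA) = 1.6646 − (-0.4234) = 2.0880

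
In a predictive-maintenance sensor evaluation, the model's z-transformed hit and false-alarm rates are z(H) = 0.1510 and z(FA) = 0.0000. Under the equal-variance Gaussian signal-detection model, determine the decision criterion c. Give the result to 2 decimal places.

c = -0.08

c = −½·[z(H) + z(FA)] = −½·(0.1510 + 0.0000) = -0.0755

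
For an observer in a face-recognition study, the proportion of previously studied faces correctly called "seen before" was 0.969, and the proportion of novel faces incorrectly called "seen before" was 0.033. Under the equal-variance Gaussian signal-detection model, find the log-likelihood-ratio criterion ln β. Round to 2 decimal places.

ln β = -0.05

Φ⁻¹(0.969) = 1.866, Φ⁻¹(0.033) = -1.838
ln β = −½·[z(H)² − z(FA)²] = −0.5 × (3.482 − 3.378) = -0.052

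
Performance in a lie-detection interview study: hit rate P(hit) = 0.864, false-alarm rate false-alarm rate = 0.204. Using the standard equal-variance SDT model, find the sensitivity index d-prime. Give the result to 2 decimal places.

z(H) = 1.098
z(FA) = -0.827
d' = z(H) − z(FA) = 1.098 − (-0.827) = 1.925

d-prime = 1.93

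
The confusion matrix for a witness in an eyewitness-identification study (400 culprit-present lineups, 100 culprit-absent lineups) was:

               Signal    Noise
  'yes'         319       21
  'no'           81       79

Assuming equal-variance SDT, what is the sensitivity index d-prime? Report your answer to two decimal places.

H = 319/400 = 0.7975
FA = 21/100 = 0.2100
z(H) = 0.8327
z(FA) = -0.8064
d' = z(H) − z(FA) = 0.8327 − (-0.8064) = 1.6391

d-prime = 1.64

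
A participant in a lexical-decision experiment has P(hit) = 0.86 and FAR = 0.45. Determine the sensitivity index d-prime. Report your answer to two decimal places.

d-prime = 1.21

z(H) = 1.080
z(FA) = -0.126
d' = z(H) − z(FA) = 1.080 − (-0.126) = 1.206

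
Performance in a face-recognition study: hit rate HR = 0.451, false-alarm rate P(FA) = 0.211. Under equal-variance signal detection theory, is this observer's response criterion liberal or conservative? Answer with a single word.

z(H) = -0.123, z(FA) = -0.803
c = −½·(z(H) + z(FA)) = 0.463
c > 0 → conservative criterion (biased toward responding “no”).

conservative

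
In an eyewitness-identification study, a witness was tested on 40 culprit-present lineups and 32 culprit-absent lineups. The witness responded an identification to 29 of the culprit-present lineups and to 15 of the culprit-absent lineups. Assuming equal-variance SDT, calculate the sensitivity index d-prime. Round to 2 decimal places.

H = 29/40 = 0.7250
FA = 15/32 = 0.4688
z(H) = 0.5978
z(FA) = -0.0783
d' = z(H) − z(FA) = 0.5978 − (-0.0783) = 0.6761

d-prime = 0.68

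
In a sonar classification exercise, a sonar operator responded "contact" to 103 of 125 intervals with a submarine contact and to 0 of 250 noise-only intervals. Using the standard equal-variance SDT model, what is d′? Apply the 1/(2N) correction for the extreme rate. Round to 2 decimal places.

d′ = 3.81

The false-alarm rate is 0/250 = 0, so apply the 1/(2N) correction: FA → 1/(2·250) = 0.00200.
z(H) = z(0.82400) = 0.931
z(FA) = z(0.00200) = -2.878
d' = 0.931 − (-2.878) = 3.809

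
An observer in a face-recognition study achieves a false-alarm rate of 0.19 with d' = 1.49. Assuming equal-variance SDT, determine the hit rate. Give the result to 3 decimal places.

hit rate = 0.730

z(false-alarm rate) = z(0.19) = -0.8779
z(H) = z(FA) + d' = -0.8779 + 1.49 = 0.6121
hit rate = Φ(0.6121) = 0.7298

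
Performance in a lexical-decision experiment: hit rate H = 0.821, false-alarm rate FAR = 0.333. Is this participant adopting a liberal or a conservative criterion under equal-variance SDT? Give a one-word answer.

z(H) = 0.919, z(FA) = -0.432
c = −½·(z(H) + z(FA)) = -0.2435
c < 0 → liberal criterion (biased toward responding “yes”).

liberal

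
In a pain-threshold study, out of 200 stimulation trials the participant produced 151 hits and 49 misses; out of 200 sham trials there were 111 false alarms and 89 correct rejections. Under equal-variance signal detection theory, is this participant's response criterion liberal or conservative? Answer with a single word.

z(H) = 0.690, z(FA) = 0.138
c = −½·(z(H) + z(FA)) = -0.414
c < 0 → liberal criterion (biased toward responding “yes”).

liberal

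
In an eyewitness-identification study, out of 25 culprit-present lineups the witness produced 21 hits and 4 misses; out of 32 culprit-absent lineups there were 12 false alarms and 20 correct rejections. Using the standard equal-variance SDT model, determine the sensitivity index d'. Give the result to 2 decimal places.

H = 21/25 = 0.8400
FA = 12/32 = 0.3750
Φ⁻¹(H) = Φ⁻¹(0.8400) = 0.9945
Φ⁻¹(FA) = Φ⁻¹(0.3750) = -0.3186
d' = z(H) − z(FA) = 0.9945 − (-0.3186) = 1.3131

d' = 1.31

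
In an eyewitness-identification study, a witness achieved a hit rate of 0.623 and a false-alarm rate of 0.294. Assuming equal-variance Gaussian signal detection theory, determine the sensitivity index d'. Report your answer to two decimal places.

d' = 0.86

z(H) = z(0.623) = 0.3134
z(FA) = z(0.294) = -0.5417
d' = z(H) − z(FA) = 0.3134 − (-0.5417) = 0.8551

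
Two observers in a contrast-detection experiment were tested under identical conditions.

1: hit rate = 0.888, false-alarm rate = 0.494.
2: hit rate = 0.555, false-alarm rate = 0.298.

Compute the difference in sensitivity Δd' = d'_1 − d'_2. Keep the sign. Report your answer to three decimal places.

Δd' = 0.563

1: z(0.888) = 1.2160, z(0.494) = -0.0150, d' = 1.2310
2: z(0.555) = 0.1383, z(0.298) = -0.5302, d' = 0.6685
Δd' = d'_1 − d'_2 = 1.2310 − 0.6685 = 0.5625
1 has the higher sensitivity.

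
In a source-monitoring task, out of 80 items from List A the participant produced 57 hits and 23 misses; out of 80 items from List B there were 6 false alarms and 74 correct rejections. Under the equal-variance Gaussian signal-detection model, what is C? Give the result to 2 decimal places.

C = 0.44

H = 57/80 = 0.7125
FA = 6/80 = 0.0750
z(H) = z(0.7125) = 0.561
z(FA) = z(0.0750) = -1.440
c = −½·[z(H) + z(FA)] = −0.5 × (0.561 + (-1.440)) = 0.4395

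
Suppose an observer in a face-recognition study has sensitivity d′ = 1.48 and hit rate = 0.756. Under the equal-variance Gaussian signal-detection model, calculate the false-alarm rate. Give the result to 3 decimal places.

false-alarm rate = 0.216

z(hit rate) = z(0.756) = 0.6935
z(FA) = z(H) − d' = 0.6935 − 1.48 = -0.7865
false-alarm rate = Φ(-0.7865) = 0.2158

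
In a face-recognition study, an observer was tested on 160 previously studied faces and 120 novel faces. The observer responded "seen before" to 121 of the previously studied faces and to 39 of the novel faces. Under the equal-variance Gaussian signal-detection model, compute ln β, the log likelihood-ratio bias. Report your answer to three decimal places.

ln β = -0.138

H = 121/160 = 0.7562
FA = 39/120 = 0.3250
z(H) = z(0.7562) = 0.6941
z(FA) = z(0.3250) = -0.4538
ln β = −½·[z(H)² − z(FA)²] = −0.5 × (0.4818 − 0.2059) = -0.13795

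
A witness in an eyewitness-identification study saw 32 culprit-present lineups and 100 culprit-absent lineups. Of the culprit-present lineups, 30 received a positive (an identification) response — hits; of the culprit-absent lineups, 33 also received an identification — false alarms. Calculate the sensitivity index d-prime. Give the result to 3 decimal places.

H = 30/32 = 0.9375
FA = 33/100 = 0.3300
z(H) = 1.5341
z(FA) = -0.4399
d' = z(H) − z(FA) = 1.5341 − (-0.4399) = 1.9740

d-prime = 1.974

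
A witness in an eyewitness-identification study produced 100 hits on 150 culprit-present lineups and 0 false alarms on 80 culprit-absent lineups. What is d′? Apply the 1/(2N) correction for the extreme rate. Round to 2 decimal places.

The false-alarm rate is 0/80 = 0, so apply the 1/(2N) correction: FA → 1/(2·80) = 0.00625.
z(H) = z(0.66667) = 0.431
z(FA) = z(0.00625) = -2.498
d' = 0.431 − (-2.498) = 2.929

d′ = 2.93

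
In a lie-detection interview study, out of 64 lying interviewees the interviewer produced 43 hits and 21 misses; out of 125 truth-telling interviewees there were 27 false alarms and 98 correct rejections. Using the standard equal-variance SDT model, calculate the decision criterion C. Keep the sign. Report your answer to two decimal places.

H = 43/64 = 0.6719
FA = 27/125 = 0.2160
Φ⁻¹(H) = Φ⁻¹(0.6719) = 0.4452
Φ⁻¹(FA) = Φ⁻¹(0.2160) = -0.7858
c = −½·[z(H) + z(FA)] = −0.5 × (0.4452 + (-0.7858)) = 0.1703

C = 0.17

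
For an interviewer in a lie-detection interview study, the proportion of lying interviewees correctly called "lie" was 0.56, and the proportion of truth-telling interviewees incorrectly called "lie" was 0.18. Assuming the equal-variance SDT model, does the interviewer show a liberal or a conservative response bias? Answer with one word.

z(H) = 0.151, z(FA) = -0.915
c = −½·(z(H) + z(FA)) = 0.382
c > 0 → conservative criterion (biased toward responding “no”).

conservative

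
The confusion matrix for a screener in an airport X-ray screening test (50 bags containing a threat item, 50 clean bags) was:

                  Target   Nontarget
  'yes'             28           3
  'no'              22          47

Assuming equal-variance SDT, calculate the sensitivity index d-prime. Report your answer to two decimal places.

d-prime = 1.71

H = 28/50 = 0.5600
FA = 3/50 = 0.0600
Φ⁻¹(H) = Φ⁻¹(0.5600) = 0.1510
Φ⁻¹(FA) = Φ⁻¹(0.0600) = -1.5548
d' = z(H) − z(FA) = 0.1510 − (-1.5548) = 1.7058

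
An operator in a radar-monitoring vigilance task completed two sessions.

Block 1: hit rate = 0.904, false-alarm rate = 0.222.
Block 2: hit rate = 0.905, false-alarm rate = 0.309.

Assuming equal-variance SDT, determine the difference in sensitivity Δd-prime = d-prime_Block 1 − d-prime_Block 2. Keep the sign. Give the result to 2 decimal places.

Δd-prime = 0.26

Block 1: z(0.904) = 1.305, z(0.222) = -0.765, d' = 2.070
Block 2: z(0.905) = 1.311, z(0.309) = -0.499, d' = 1.810
Δd' = d'_Block 1 − d'_Block 2 = 2.070 − 1.810 = 0.260
Block 1 has the higher sensitivity.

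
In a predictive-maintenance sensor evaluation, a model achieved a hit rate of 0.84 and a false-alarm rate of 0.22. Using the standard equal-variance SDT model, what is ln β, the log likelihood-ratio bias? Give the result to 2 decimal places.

Φ⁻¹(H) = Φ⁻¹(0.84) = 0.994
Φ⁻¹(FA) = Φ⁻¹(0.22) = -0.772
ln β = −½·[z(H)² − z(FA)²] = −0.5 × (0.988 − 0.596) = -0.196

ln β = -0.20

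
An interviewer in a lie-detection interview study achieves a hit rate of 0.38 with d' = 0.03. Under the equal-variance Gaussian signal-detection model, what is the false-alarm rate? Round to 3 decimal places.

false-alarm rate = 0.369

z(hit rate) = z(0.38) = -0.3055
z(FA) = z(H) − d' = -0.3055 − 0.03 = -0.3355
false-alarm rate = Φ(-0.3355) = 0.3686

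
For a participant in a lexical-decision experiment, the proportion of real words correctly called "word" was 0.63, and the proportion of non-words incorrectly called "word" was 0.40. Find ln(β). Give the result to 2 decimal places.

ln β = -0.02

z(H) = z(0.63) = 0.332
z(FA) = z(0.40) = -0.253
ln β = −½·[z(H)² − z(FA)²] = −0.5 × (0.110 − 0.064) = -0.023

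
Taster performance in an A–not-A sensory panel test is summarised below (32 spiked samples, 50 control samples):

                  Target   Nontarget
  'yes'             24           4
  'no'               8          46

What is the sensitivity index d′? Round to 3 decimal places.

H = 24/32 = 0.7500
FA = 4/50 = 0.0800
z(H) = z(0.7500) = 0.6745
z(FA) = z(0.0800) = -1.4051
d' = z(H) − z(FA) = 0.6745 − (-1.4051) = 2.0796

d′ = 2.080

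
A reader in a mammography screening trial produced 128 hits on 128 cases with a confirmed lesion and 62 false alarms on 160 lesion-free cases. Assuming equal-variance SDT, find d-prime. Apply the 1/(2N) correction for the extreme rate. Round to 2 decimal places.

The hit rate is 128/128 = 1, so apply the 1/(2N) correction: H → 1 − 1/(2·128) = 0.99609.
z(H) = z(0.99609) = 2.660
z(FA) = z(0.38750) = -0.286
d' = 2.660 − (-0.286) = 2.946

d-prime = 2.95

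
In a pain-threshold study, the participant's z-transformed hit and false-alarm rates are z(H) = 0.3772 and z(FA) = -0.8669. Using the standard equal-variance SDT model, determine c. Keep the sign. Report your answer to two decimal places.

c = 0.24

c = −½·[z(H) + z(FA)] = −½·(0.3772 + (-0.8669)) = 0.24485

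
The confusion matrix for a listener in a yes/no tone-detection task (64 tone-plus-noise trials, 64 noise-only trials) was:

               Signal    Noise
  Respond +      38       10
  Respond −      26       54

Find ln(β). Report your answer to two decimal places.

ln β = 0.48

H = 38/64 = 0.5938
FA = 10/64 = 0.1562
Φ⁻¹(0.5938) = 0.237, Φ⁻¹(0.1562) = -1.010
ln β = −½·[z(H)² − z(FA)²] = −0.5 × (0.056 − 1.020) = 0.482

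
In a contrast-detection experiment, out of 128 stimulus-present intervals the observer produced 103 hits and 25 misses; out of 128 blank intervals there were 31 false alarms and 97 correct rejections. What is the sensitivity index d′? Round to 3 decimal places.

H = 103/128 = 0.8047
FA = 31/128 = 0.2422
Φ⁻¹(0.8047) = 0.8585, Φ⁻¹(0.2422) = -0.6992
d' = z(H) − z(FA) = 0.8585 − (-0.6992) = 1.5577

d′ = 1.558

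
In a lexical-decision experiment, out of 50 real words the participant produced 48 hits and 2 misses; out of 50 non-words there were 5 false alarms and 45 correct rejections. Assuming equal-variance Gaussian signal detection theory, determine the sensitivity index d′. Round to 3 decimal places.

d′ = 3.032

H = 48/50 = 0.9600
FA = 5/50 = 0.1000
z(H) = 1.7507
z(FA) = -1.2816
d' = z(H) − z(FA) = 1.7507 − (-1.2816) = 3.0323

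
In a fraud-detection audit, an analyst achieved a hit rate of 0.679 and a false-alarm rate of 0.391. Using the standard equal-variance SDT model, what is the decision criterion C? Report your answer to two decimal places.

C = -0.09

Φ⁻¹(H) = Φ⁻¹(0.679) = 0.4649
Φ⁻¹(FA) = Φ⁻¹(0.391) = -0.2767
c = −½·[z(H) + z(FA)] = −0.5 × (0.4649 + (-0.2767)) = -0.0941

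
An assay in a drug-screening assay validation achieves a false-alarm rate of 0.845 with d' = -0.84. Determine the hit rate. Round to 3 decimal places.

hit rate = 0.570

z(false-alarm rate) = z(0.845) = 1.0152
z(H) = z(FA) + d' = 1.0152 + (-0.84) = 0.1752
hit rate = Φ(0.1752) = 0.5695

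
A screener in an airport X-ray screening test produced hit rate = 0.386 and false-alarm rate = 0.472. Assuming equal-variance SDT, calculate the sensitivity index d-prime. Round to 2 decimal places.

d-prime = -0.22

Φ⁻¹(H) = -0.290
Φ⁻¹(FA) = -0.070
d' = z(H) − z(FA) = -0.290 − (-0.070) = -0.220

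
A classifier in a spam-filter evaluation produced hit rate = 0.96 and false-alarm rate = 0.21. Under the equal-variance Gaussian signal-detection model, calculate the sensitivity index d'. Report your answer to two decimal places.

Φ⁻¹(0.96) = 1.751, Φ⁻¹(0.21) = -0.806
d' = z(H) − z(FA) = 1.751 − (-0.806) = 2.557

d' = 2.56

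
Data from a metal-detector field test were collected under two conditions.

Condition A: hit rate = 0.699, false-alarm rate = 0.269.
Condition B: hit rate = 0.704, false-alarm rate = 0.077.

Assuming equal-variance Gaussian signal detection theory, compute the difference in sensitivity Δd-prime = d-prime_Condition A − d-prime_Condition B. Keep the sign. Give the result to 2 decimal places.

Δd-prime = -0.82

Condition A: z(0.699) = 0.522, z(0.269) = -0.616, d' = 1.138
Condition B: z(0.704) = 0.536, z(0.077) = -1.426, d' = 1.962
Δd' = d'_Condition A − d'_Condition B = 1.138 − 1.962 = -0.824
Condition B has the higher sensitivity.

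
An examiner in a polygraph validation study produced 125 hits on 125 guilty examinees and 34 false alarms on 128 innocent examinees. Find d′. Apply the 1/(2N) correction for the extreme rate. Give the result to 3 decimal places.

The hit rate is 125/125 = 1, so apply the 1/(2N) correction: H → 1 − 1/(2·125) = 0.99600.
z(H) = z(0.99600) = 2.6521
z(FA) = z(0.26562) = -0.6261
d' = 2.6521 − (-0.6261) = 3.2782

d′ = 3.278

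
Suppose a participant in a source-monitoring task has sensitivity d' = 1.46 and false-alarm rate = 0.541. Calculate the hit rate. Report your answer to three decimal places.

z(false-alarm rate) = z(0.541) = 0.1030
z(H) = z(FA) + d' = 0.1030 + 1.46 = 1.5630
hit rate = Φ(1.5630) = 0.9410

hit rate = 0.941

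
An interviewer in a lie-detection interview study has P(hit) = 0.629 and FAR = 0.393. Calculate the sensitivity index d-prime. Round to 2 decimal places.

z(H) = 0.329
z(FA) = -0.272
d' = z(H) − z(FA) = 0.329 − (-0.272) = 0.601

d-prime = 0.60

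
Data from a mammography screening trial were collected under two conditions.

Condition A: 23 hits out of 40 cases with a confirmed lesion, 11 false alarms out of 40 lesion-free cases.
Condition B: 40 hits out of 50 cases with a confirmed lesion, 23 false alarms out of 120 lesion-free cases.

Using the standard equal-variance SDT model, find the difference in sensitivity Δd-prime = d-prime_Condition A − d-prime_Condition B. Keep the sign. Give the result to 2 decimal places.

Δd-prime = -0.93

Condition A: z(0.5750) = 0.189, z(0.2750) = -0.598, d' = 0.787
Condition B: z(0.8000) = 0.842, z(0.1917) = -0.872, d' = 1.714
Δd' = d'_Condition A − d'_Condition B = 0.787 − 1.714 = -0.927
Condition B has the higher sensitivity.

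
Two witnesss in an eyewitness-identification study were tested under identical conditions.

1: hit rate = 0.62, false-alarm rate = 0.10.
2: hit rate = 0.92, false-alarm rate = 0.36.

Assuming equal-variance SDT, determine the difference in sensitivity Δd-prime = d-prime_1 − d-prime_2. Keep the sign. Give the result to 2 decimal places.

Δd-prime = -0.18

1: z(0.62) = 0.305, z(0.10) = -1.282, d' = 1.587
2: z(0.92) = 1.405, z(0.36) = -0.358, d' = 1.763
Δd' = d'_1 − d'_2 = 1.587 − 1.763 = -0.176
2 has the higher sensitivity.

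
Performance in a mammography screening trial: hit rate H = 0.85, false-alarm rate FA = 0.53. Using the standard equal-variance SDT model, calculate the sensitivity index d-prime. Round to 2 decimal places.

d-prime = 0.96

z(0.85) = 1.036, z(0.53) = 0.075
d' = z(H) − z(FA) = 1.036 − 0.075 = 0.961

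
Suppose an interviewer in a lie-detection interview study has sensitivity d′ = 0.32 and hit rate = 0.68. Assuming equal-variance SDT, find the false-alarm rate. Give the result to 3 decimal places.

false-alarm rate = 0.559

z(hit rate) = z(0.68) = 0.4677
z(FA) = z(H) − d' = 0.4677 − 0.32 = 0.1477
false-alarm rate = Φ(0.1477) = 0.5587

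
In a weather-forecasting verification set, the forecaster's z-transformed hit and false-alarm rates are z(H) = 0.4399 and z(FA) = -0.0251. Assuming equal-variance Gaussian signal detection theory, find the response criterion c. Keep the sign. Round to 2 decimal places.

c = −½·[z(H) + z(FA)] = −½·(0.4399 + (-0.0251)) = -0.2074
c < 0: the forecaster has a liberal response bias.

c = -0.21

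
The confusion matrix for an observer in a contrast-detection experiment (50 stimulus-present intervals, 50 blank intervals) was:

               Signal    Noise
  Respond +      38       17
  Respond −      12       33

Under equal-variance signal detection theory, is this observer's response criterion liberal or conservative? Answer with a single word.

liberal

z(H) = 0.706, z(FA) = -0.412
c = −½·(z(H) + z(FA)) = -0.147
c < 0 → liberal criterion (biased toward responding “yes”).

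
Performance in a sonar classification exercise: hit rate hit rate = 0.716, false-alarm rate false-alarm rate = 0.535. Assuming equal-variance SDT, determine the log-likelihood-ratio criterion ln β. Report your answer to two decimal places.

z(H) = z(0.716) = 0.571
z(FA) = z(0.535) = 0.088
ln β = −½·[z(H)² − z(FA)²] = −0.5 × (0.326 − 0.008) = -0.159

ln β = -0.16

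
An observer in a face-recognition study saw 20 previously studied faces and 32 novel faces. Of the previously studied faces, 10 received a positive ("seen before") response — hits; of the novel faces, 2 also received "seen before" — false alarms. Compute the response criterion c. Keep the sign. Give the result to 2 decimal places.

c = 0.77

H = 10/20 = 0.5000
FA = 2/32 = 0.0625
Φ⁻¹(H) = 0.000
Φ⁻¹(FA) = -1.534
c = −½·[z(H) + z(FA)] = −0.5 × (0.000 + (-1.534)) = 0.767
c > 0: the observer has a conservative response bias.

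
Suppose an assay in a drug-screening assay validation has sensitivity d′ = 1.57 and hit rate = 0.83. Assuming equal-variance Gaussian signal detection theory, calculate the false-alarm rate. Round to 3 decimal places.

false-alarm rate = 0.269

z(hit rate) = z(0.83) = 0.9542
z(FA) = z(H) − d' = 0.9542 − 1.57 = -0.6158
false-alarm rate = Φ(-0.6158) = 0.2690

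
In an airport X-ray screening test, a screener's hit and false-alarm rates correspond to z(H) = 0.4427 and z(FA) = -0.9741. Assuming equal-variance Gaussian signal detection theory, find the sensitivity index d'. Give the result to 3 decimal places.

d' = z(H) − z(FA) = 0.4427 − (-0.9741) = 1.4168

d' = 1.417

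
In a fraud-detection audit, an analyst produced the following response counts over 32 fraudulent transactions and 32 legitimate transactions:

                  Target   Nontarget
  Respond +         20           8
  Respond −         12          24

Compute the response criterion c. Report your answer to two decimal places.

c = 0.18

H = 20/32 = 0.6250
FA = 8/32 = 0.2500
Φ⁻¹(H) = Φ⁻¹(0.6250) = 0.3186
Φ⁻¹(FA) = Φ⁻¹(0.2500) = -0.6745
c = −½·[z(H) + z(FA)] = −0.5 × (0.3186 + (-0.6745)) = 0.17795
c > 0: the analyst has a conservative response bias.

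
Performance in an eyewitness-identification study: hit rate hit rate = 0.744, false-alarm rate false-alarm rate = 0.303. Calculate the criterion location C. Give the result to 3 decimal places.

C = -0.070

z(H) = 0.6557
z(FA) = -0.5158
c = −½·[z(H) + z(FA)] = −0.5 × (0.6557 + (-0.5158)) = -0.06995
c < 0: the witness has a liberal response bias.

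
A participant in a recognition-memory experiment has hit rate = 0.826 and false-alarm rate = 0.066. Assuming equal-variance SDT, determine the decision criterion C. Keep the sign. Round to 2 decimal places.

C = 0.28

Φ⁻¹(H) = 0.938
Φ⁻¹(FA) = -1.506
c = −½·[z(H) + z(FA)] = −0.5 × (0.938 + (-1.506)) = 0.284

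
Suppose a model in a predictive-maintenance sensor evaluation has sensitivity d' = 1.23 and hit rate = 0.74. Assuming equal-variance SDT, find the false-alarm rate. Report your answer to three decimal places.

z(hit rate) = z(0.74) = 0.6433
z(FA) = z(H) − d' = 0.6433 − 1.23 = -0.5867
false-alarm rate = Φ(-0.5867) = 0.2787

false-alarm rate = 0.279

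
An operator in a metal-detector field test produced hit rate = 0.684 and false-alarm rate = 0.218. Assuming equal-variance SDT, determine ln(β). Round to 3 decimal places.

z(0.684) = 0.4789, z(0.218) = -0.7790
ln β = −½·[z(H)² − z(FA)²] = −0.5 × (0.2293 − 0.6068) = 0.18875

ln β = 0.189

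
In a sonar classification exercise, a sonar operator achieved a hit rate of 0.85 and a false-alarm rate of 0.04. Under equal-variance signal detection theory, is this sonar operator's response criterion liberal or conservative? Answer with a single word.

z(H) = 1.036, z(FA) = -1.751
c = −½·(z(H) + z(FA)) = 0.3575
c > 0 → conservative criterion (biased toward responding “no”).

conservative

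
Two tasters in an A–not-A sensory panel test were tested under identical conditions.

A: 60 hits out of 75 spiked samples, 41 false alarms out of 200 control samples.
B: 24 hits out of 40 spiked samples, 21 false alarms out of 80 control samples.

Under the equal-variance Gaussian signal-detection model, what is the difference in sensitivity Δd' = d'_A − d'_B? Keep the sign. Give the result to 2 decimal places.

A: z(0.8000) = 0.842, z(0.2050) = -0.824, d' = 1.666
B: z(0.6000) = 0.253, z(0.2625) = -0.636, d' = 0.889
Δd' = d'_A − d'_B = 1.666 − 0.889 = 0.777
A has the higher sensitivity.

Δd' = 0.78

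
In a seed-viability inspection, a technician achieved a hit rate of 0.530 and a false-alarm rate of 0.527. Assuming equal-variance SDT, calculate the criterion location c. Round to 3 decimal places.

c = -0.072

z(0.530) = 0.0753, z(0.527) = 0.0677
c = −½·[z(H) + z(FA)] = −0.5 × (0.0753 + 0.0677) = -0.0715
c < 0: the technician has a liberal response bias.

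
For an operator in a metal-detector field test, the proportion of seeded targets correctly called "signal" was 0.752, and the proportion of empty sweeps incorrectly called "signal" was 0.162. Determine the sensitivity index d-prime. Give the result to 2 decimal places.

d-prime = 1.67

z(H) = z(0.752) = 0.6808
z(FA) = z(0.162) = -0.9863
d' = z(H) − z(FA) = 0.6808 − (-0.9863) = 1.6671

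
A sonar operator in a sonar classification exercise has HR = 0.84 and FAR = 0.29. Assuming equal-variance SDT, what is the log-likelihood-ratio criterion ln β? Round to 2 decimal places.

ln β = -0.34

z(0.84) = 0.994, z(0.29) = -0.553
ln β = −½·[z(H)² − z(FA)²] = −0.5 × (0.988 − 0.306) = -0.341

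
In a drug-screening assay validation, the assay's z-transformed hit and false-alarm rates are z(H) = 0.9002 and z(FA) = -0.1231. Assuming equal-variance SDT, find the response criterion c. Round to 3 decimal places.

c = -0.389

c = −½·[z(H) + z(FA)] = −½·(0.9002 + (-0.1231)) = -0.38855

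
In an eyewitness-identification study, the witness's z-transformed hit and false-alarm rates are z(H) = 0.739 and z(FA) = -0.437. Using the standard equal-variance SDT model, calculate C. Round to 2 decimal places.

c = −½·[z(H) + z(FA)] = −½·(0.739 + (-0.437)) = -0.151
c < 0: the witness has a liberal response bias.

C = -0.15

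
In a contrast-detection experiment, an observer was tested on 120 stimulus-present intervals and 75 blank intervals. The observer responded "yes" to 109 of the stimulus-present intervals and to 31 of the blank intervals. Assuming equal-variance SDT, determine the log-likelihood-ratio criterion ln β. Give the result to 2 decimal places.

H = 109/120 = 0.9083
FA = 31/75 = 0.4133
z(0.9083) = 1.330, z(0.4133) = -0.219
ln β = −½·[z(H)² − z(FA)²] = −0.5 × (1.769 − 0.048) = -0.8605

ln β = -0.86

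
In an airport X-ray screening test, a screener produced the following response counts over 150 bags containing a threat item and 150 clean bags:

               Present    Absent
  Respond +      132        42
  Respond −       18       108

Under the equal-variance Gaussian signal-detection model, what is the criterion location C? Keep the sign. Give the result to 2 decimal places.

H = 132/150 = 0.8800
FA = 42/150 = 0.2800
z(H) = 1.175
z(FA) = -0.583
c = −½·[z(H) + z(FA)] = −0.5 × (1.175 + (-0.583)) = -0.296
c < 0: the screener has a liberal response bias.

C = -0.30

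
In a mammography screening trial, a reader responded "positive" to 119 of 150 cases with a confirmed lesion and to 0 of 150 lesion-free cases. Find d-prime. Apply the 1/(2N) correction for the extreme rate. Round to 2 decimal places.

d-prime = 3.53

The false-alarm rate is 0/150 = 0, so apply the 1/(2N) correction: FA → 1/(2·150) = 0.00333.
z(H) = z(0.79333) = 0.818
z(FA) = z(0.00333) = -2.713
d' = 0.818 − (-2.713) = 3.531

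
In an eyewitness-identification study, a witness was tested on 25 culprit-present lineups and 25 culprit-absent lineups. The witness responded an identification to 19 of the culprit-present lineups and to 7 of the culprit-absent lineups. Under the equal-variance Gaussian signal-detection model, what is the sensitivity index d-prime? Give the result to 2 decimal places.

H = 19/25 = 0.7600
FA = 7/25 = 0.2800
z(H) = z(0.7600) = 0.706
z(FA) = z(0.2800) = -0.583
d' = z(H) − z(FA) = 0.706 − (-0.583) = 1.289

d-prime = 1.29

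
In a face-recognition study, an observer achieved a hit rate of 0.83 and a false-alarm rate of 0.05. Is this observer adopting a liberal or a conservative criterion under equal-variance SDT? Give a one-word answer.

conservative

z(H) = 0.954, z(FA) = -1.645
c = −½·(z(H) + z(FA)) = 0.3455
c > 0 → conservative criterion (biased toward responding “no”).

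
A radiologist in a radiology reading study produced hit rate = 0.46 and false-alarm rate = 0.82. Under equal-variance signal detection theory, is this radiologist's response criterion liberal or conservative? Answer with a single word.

z(H) = -0.100, z(FA) = 0.915
c = −½·(z(H) + z(FA)) = -0.4075
c < 0 → liberal criterion (biased toward responding “yes”).

liberal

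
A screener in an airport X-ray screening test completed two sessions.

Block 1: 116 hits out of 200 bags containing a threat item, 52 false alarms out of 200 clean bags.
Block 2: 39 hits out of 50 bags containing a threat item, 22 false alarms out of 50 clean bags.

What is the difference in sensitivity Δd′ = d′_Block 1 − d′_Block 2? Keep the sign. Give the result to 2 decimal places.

Block 1: z(0.5800) = 0.202, z(0.2600) = -0.643, d' = 0.845
Block 2: z(0.7800) = 0.772, z(0.4400) = -0.151, d' = 0.923
Δd' = d'_Block 1 − d'_Block 2 = 0.845 − 0.923 = -0.078
Block 2 has the higher sensitivity.

Δd′ = -0.08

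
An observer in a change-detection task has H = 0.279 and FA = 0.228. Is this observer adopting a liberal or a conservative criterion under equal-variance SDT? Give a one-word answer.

conservative

z(H) = -0.586, z(FA) = -0.745
c = −½·(z(H) + z(FA)) = 0.6655
c > 0 → conservative criterion (biased toward responding “no”).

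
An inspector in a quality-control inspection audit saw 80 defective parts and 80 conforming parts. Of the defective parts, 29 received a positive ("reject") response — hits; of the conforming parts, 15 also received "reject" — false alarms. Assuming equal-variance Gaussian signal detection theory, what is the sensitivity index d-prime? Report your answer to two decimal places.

d-prime = 0.54

H = 29/80 = 0.3625
FA = 15/80 = 0.1875
z(H) = -0.3518
z(FA) = -0.8871
d' = z(H) − z(FA) = -0.3518 − (-0.8871) = 0.5353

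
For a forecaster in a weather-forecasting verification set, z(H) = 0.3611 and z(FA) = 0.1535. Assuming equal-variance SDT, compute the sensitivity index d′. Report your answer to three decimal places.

d' = z(H) − z(FA) = 0.3611 − 0.1535 = 0.2076

d′ = 0.208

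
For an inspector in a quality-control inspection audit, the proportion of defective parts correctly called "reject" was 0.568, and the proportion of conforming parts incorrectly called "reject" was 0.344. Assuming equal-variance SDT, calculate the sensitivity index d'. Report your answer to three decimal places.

d' = 0.573

Φ⁻¹(H) = Φ⁻¹(0.568) = 0.1713
Φ⁻¹(FA) = Φ⁻¹(0.344) = -0.4016
d' = z(H) − z(FA) = 0.1713 − (-0.4016) = 0.5729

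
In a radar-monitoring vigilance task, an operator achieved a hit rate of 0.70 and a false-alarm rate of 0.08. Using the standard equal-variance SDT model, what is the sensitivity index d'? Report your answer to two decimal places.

d' = 1.93

Φ⁻¹(0.70) = 0.524, Φ⁻¹(0.08) = -1.405
d' = z(H) − z(FA) = 0.524 − (-1.405) = 1.929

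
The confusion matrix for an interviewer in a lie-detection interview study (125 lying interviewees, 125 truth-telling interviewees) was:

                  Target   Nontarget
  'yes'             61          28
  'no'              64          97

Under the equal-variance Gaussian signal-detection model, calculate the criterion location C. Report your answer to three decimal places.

H = 61/125 = 0.4880
FA = 28/125 = 0.2240
Φ⁻¹(H) = Φ⁻¹(0.4880) = -0.0301
Φ⁻¹(FA) = Φ⁻¹(0.2240) = -0.7588
c = −½·[z(H) + z(FA)] = −0.5 × (-0.0301 + (-0.7588)) = 0.39445

C = 0.394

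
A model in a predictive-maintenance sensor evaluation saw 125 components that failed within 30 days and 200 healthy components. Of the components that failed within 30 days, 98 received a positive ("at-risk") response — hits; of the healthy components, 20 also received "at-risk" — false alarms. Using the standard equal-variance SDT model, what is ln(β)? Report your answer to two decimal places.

ln β = 0.51

H = 98/125 = 0.7840
FA = 20/200 = 0.1000
Φ⁻¹(H) = Φ⁻¹(0.7840) = 0.786
Φ⁻¹(FA) = Φ⁻¹(0.1000) = -1.282
ln β = −½·[z(H)² − z(FA)²] = −0.5 × (0.618 − 1.644) = 0.513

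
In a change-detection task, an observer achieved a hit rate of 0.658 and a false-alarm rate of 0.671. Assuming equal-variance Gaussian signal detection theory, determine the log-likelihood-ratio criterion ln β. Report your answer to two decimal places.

Φ⁻¹(H) = Φ⁻¹(0.658) = 0.407
Φ⁻¹(FA) = Φ⁻¹(0.671) = 0.443
ln β = −½·[z(H)² − z(FA)²] = −0.5 × (0.166 − 0.196) = 0.015

ln β = 0.02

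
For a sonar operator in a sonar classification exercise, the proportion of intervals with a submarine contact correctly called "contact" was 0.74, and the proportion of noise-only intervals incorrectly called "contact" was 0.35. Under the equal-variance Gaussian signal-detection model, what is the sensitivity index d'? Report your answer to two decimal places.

z(H) = 0.6433
z(FA) = -0.3853
d' = z(H) − z(FA) = 0.6433 − (-0.3853) = 1.0286

d' = 1.03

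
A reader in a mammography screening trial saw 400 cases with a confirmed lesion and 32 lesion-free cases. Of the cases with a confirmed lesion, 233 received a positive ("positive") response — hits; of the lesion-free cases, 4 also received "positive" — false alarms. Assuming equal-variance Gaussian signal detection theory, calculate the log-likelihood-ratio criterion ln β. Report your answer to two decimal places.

ln β = 0.64

H = 233/400 = 0.5825
FA = 4/32 = 0.1250
z(0.5825) = 0.208, z(0.1250) = -1.150
ln β = −½·[z(H)² − z(FA)²] = −0.5 × (0.043 − 1.323) = 0.640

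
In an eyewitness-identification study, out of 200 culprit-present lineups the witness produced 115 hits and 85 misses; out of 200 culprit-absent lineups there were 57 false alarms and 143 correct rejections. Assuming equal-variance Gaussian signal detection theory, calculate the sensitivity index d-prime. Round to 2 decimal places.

H = 115/200 = 0.5750
FA = 57/200 = 0.2850
Φ⁻¹(H) = Φ⁻¹(0.5750) = 0.1891
Φ⁻¹(FA) = Φ⁻¹(0.2850) = -0.5681
d' = z(H) − z(FA) = 0.1891 − (-0.5681) = 0.7572

d-prime = 0.76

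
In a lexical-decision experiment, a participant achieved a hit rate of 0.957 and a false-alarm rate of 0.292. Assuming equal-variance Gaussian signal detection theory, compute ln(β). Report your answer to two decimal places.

ln β = -1.32

z(0.957) = 1.717, z(0.292) = -0.548
ln β = −½·[z(H)² − z(FA)²] = −0.5 × (2.948 − 0.300) = -1.324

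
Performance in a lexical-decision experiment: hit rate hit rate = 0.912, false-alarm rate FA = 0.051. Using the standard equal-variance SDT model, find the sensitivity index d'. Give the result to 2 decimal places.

d' = 2.99

Φ⁻¹(H) = 1.3532
Φ⁻¹(FA) = -1.6352
d' = z(H) − z(FA) = 1.3532 − (-1.6352) = 2.9884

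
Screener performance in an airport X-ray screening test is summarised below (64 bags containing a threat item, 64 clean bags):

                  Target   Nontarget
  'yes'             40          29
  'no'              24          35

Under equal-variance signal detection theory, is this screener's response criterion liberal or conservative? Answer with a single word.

z(H) = 0.319, z(FA) = -0.118
c = −½·(z(H) + z(FA)) = -0.1005
c < 0 → liberal criterion (biased toward responding “yes”).

liberal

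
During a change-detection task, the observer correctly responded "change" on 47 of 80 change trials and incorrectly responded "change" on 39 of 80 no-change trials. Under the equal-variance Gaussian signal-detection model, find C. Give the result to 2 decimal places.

H = 47/80 = 0.5875
FA = 39/80 = 0.4875
Φ⁻¹(H) = Φ⁻¹(0.5875) = 0.2211
Φ⁻¹(FA) = Φ⁻¹(0.4875) = -0.0313
c = −½·[z(H) + z(FA)] = −0.5 × (0.2211 + (-0.0313)) = -0.0949

C = -0.09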